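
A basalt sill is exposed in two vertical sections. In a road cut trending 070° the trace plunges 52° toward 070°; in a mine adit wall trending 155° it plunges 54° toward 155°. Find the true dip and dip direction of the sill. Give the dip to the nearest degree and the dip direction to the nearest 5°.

Each apparent-dip line lies in the plane. As unit vectors (x east, y north, z up), v₁ plunges 52°→070° and v₂ plunges 54°→155°.
Cross product v₁ × v₂ gives the pole to the plane: n ∝ (0.590, -0.272, 0.360).
tan δ = √(n_x²+n_y²)/n_z = 0.650/0.360, so δ = 61.0°.
Dip direction = atan2(0.590, -0.272) = 115° (azimuth of n's horizontal projection).

true dip 61°, dip direction 115°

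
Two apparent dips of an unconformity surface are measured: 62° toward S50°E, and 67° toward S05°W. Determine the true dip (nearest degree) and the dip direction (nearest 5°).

Each apparent-dip line lies in the plane. As unit vectors (x east, y north, z up), v₁ plunges 62°→S50°E and v₂ plunges 67°→S05°W.
Cross product v₁ × v₂ gives the pole to the plane: n ∝ (0.066, -0.361, 0.150).
Dip δ = arctan(|n_h|/n_z) = arctan(0.367/0.150) = 67.7°.
Dip direction = atan2(0.066, -0.361) = 170° (azimuth of n's horizontal projection).

true dip 68°, dip direction 170°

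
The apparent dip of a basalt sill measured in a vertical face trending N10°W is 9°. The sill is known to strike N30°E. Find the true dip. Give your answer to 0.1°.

13.8°

β = acute angle between strike N30°E and section N10°W = 40°.
tan δ = tan α / sin β = tan 9° / sin 40° = 0.1584 / 0.6428 = 0.2464
δ = arctan(0.2464) = 13.84°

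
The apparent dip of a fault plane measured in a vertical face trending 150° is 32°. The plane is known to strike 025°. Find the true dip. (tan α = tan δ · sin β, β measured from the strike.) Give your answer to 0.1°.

37.3°

The section is 55° from the strike.
tan δ = tan α / sin β = tan 32° / sin 55° = 0.6249 / 0.8192 = 0.7628
true dip = arctan 0.7628 = 37.34°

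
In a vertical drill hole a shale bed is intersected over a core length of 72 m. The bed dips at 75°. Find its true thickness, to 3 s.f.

True thickness t = h · cos(dip) = 72 × cos 75°
t = 72 × 0.2588 = 18.635 m

18.6 m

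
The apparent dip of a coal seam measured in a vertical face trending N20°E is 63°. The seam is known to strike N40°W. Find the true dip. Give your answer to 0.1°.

β = acute angle between strike N40°W and section N20°E = 60°.
tan(true dip) = tan 63° / sin 60° = 2.2662
true dip = arctan 2.2662 = 66.19°

66.2°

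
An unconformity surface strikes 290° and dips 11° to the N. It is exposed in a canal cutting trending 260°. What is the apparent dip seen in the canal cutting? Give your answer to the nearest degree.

Angle between strike (290°) and section (260°): β = 30°.
tan(apparent dip) = tan 11° · sin 30° = 0.0972
apparent dip = arctan 0.0972 = 5.55°

6°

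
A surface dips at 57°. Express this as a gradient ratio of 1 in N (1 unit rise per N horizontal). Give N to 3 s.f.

1 in 0.649

1 : N means tan θ = 1/N, so N = 1/tan 57° = 1/1.5399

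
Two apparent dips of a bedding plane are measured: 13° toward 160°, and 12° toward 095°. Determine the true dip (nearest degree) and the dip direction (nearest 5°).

true dip 15°, dip direction 130°

Each apparent-dip line lies in the plane. As unit vectors (x east, y north, z up), v₁ plunges 13°→160° and v₂ plunges 12°→095°.
The plane normal is n = v₁ × v₂ ∝ (0.171, -0.150, 0.864).
tan δ = √(n_x²+n_y²)/n_z = 0.228/0.864, so δ = 14.8°.
Dip direction = atan2(0.171, -0.150) = 131° (azimuth of n's horizontal projection).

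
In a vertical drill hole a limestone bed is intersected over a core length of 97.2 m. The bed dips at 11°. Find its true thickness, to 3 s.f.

95.4 m

True thickness t = h · cos(dip) = 97.2 × cos 11°
t = 97.2 × 0.9816 = 95.414 m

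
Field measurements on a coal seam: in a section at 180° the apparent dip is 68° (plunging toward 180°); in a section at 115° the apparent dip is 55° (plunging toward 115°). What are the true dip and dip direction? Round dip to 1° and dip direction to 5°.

true dip 68°, dip direction 170°

Represent each trace as a vector plunging at its apparent dip toward its trend (east-north-up frame): v₁ = (0.000, -0.375, -0.927), v₂ = (0.520, -0.242, -0.819).
n = v₁ × v₂ = (0.082, -0.482, 0.195) (taken with n_z > 0).
Dip δ = arctan(|n_h|/n_z) = arctan(0.489/0.195) = 68.3°.
The horizontal component of n points toward azimuth atan2(n_x, n_y) = 170°, the dip direction.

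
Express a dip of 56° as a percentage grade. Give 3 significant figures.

grade % = 100 × tan 56° = 100 × 1.4826

148%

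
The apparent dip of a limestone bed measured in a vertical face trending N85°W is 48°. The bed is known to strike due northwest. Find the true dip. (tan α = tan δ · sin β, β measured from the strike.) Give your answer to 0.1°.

59.9°

The section is 40° from the strike.
tan δ = tan α / sin β = tan 48° / sin 40° = 1.1106 / 0.6428 = 1.7278
δ = arctan(1.7278) = 59.94°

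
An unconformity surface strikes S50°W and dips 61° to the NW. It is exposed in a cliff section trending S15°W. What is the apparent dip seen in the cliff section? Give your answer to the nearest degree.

46°

Angle between strike (S50°W) and section (S15°W): β = 35°.
tan(apparent dip) = tan 61° · sin 35° = 1.0348
apparent dip = arctan 1.0348 = 45.98°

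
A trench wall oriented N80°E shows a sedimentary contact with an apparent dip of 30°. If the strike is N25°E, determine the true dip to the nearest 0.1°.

35.2°

β = acute angle between strike N25°E and section N80°E = 55°.
tan δ = tan α / sin β = tan 30° / sin 55° = 0.5774 / 0.8192 = 0.7048
δ = arctan(0.7048) = 35.18°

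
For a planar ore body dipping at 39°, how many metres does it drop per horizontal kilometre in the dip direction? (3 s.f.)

drop per km = 1000 × tan 39° = 1000 × 0.8098

810 m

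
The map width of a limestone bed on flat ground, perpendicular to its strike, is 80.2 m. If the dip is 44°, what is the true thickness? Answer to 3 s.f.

55.7 m

True thickness t = w · sin(dip) = 80.2 × sin 44°
t = 80.2 × 0.6947 = 55.712 m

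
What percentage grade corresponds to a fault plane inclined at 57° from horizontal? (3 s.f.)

grade % = 100 × tan 57° = 100 × 1.5399

154%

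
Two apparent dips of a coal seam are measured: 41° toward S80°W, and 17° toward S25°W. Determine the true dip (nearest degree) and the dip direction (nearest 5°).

Represent each trace as a vector plunging at its apparent dip toward its trend (east-north-up frame): v₁ = (-0.743, -0.131, -0.656), v₂ = (-0.404, -0.867, -0.292).
n = v₁ × v₂ = (-0.530, 0.048, 0.591) (taken with n_z > 0).
True dip = arccos(n_z / |n|) = arccos(0.7431) = 42.0°.
The horizontal component of n points toward azimuth atan2(n_x, n_y) = 275°, the dip direction.

true dip 42°, dip direction 275°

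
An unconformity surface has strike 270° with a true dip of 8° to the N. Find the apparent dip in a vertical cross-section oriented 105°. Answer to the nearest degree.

Angle between strike (270°) and section (105°): β = 15°.
tan(apparent dip) = tan 8° · sin 15° = 0.0364
α = arctan(0.0364) = 2.08°

2°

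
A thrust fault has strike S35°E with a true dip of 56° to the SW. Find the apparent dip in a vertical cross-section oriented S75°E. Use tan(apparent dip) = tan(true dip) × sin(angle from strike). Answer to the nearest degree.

The section lies 40° from the strike.
tan α = tan 56° × sin 40° = 1.4826 × 0.6428 = 0.9530
apparent dip = arctan 0.9530 = 43.62°

44°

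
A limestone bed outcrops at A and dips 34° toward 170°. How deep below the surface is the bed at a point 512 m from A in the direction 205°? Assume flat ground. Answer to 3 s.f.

283 m

The hole lies 35° from the dip direction, so the down-dip offset is 512 × cos 35° = 419.41 m.
Depth = down-dip offset × tan(dip) = 419.41 × tan 34° = 419.41 × 0.6745
Depth = 282.89 m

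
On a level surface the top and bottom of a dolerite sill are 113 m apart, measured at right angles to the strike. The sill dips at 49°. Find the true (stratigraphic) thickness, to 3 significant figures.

85.3 m

True thickness t = w · sin(dip) = 113 × sin 49°
t = 113 × 0.7547 = 85.282 m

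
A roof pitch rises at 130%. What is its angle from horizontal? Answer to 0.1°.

52.4°

tan θ = 130/100 = 1.3000
θ = arctan(1.3000) = 52.43°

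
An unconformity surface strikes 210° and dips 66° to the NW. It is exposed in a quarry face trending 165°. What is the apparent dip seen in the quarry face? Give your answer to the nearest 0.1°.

The strike is 210° and the section trends 165°; the acute angle between them is β = 45°.
tan α = tan 66° × sin 45° = 2.2460 × 0.7071 = 1.5882
α = arctan(1.5882) = 57.80°

57.8°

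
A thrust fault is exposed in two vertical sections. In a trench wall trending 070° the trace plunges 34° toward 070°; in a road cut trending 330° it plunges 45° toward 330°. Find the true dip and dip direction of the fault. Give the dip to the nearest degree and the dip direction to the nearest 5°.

true dip 53°, dip direction 010°

Each apparent-dip line lies in the plane. As unit vectors (x east, y north, z up), v₁ plunges 34°→070° and v₂ plunges 45°→330°.
The plane normal is n = v₁ × v₂ ∝ (0.142, 0.749, 0.577).
tan δ = √(n_x²+n_y²)/n_z = 0.762/0.577, so δ = 52.8°.
Dip direction = atan2(0.142, 0.749) = 11° (azimuth of n's horizontal projection).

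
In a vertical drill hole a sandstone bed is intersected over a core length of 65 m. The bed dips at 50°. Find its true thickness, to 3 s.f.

41.8 m

True thickness t = h · cos(dip) = 65 × cos 50°
t = 65 × 0.6428 = 41.781 m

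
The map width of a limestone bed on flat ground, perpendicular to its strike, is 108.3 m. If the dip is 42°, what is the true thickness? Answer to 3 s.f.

72.5 m

True thickness t = w · sin(dip) = 108.3 × sin 42°
t = 108.3 × 0.6691 = 72.467 m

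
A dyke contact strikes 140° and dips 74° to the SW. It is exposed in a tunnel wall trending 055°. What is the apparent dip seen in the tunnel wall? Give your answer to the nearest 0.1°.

73.9°

The section lies 85° from the strike.
tan(apparent dip) = tan 74° · sin 85° = 3.4741
α = arctan(3.4741) = 73.94°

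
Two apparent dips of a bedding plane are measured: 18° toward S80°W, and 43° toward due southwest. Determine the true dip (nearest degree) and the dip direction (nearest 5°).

true dip 50°, dip direction 185°

The two traces are lines in the plane: v₁ = (sin 260°·cos 18°, cos 260°·cos 18°, −sin 18°), v₂ = (sin 225°·cos 43°, cos 225°·cos 43°, −sin 43°).
n = v₁ × v₂ = (-0.047, -0.479, 0.399) (taken with n_z > 0).
tan δ = √(n_x²+n_y²)/n_z = 0.481/0.399, so δ = 50.3°.
The horizontal component of n points toward azimuth atan2(n_x, n_y) = 186°, the dip direction.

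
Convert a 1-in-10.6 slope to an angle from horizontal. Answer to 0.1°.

5.4°

tan θ = 1/10.6 = 0.0943
θ = arctan(0.0943) = 5.39°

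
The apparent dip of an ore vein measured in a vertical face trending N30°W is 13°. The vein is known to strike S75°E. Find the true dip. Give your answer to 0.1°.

The section is 45° from the strike.
tan δ = tan α / sin β = tan 13° / sin 45° = 0.2309 / 0.7071 = 0.3265
true dip = arctan 0.3265 = 18.08°

18.1°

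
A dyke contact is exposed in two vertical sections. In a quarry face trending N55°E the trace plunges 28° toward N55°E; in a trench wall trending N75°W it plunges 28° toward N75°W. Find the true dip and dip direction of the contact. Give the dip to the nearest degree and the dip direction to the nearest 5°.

true dip 52°, dip direction 350°

Each apparent-dip line lies in the plane. As unit vectors (x east, y north, z up), v₁ plunges 28°→N55°E and v₂ plunges 28°→N75°W.
n = v₁ × v₂ = (-0.130, 0.740, 0.597) (taken with n_z > 0).
True dip = arccos(n_z / |n|) = arccos(0.6222) = 51.5°.
The horizontal component of n points toward azimuth atan2(n_x, n_y) = 350°, the dip direction.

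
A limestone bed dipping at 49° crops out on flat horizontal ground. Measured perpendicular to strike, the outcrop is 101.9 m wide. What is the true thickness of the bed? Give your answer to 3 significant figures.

76.9 m

True thickness t = w · sin(dip) = 101.9 × sin 49°
t = 101.9 × 0.7547 = 76.905 m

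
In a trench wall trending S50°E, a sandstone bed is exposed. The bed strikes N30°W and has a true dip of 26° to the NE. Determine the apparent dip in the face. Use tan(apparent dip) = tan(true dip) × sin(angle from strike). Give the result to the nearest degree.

The section lies 20° from the strike.
tan α = tan 26° × sin 20° = 0.4877 × 0.3420 = 0.1668
apparent dip = arctan 0.1668 = 9.47°

9°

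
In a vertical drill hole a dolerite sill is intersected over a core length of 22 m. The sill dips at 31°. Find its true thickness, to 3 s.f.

True thickness t = h · cos(dip) = 22 × cos 31°
t = 22 × 0.8572 = 18.858 m

18.9 m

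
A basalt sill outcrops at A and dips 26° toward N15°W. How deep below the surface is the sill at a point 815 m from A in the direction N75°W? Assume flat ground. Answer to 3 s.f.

The hole lies 60° from the dip direction, so the down-dip offset is 815 × cos 60° = 407.50 m.
Depth = down-dip offset × tan(dip) = 407.50 × tan 26° = 407.50 × 0.4877
Depth = 198.75 m

199 m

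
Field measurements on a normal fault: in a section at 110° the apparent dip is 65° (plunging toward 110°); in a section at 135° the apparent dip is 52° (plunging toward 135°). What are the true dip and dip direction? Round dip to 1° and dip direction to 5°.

Each apparent-dip line lies in the plane. As unit vectors (x east, y north, z up), v₁ plunges 65°→110° and v₂ plunges 52°→135°.
Cross product v₁ × v₂ gives the pole to the plane: n ∝ (0.281, 0.082, 0.110).
True dip = arccos(n_z / |n|) = arccos(0.3521) = 69.4°.
The horizontal component of n points toward azimuth atan2(n_x, n_y) = 74°, the dip direction.

true dip 69°, dip direction 075°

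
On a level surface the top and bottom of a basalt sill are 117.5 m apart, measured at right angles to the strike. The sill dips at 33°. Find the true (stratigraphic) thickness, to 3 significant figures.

64.0 m

True thickness t = w · sin(dip) = 117.5 × sin 33°
t = 117.5 × 0.5446 = 63.995 m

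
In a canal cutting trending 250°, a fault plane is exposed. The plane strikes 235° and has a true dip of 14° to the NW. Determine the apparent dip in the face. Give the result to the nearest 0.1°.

The section lies 15° from the strike.
tan α = tan 14° × sin 15° = 0.2493 × 0.2588 = 0.0645
apparent dip = arctan 0.0645 = 3.69°

3.7°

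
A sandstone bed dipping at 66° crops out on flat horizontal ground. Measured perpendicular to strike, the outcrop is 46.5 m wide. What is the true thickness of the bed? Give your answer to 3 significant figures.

42.5 m

True thickness t = w · sin(dip) = 46.5 × sin 66°
t = 46.5 × 0.9135 = 42.480 m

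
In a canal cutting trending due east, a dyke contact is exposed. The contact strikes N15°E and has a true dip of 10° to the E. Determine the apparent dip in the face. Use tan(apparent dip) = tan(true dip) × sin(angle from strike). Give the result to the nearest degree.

The strike is N15°E and the section trends due east; the acute angle between them is β = 75°.
tan α = tan 10° × sin 75° = 0.1763 × 0.9659 = 0.1703
apparent dip = arctan 0.1703 = 9.67°

10°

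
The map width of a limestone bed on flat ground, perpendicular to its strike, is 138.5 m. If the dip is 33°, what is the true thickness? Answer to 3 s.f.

75.4 m

True thickness t = w · sin(dip) = 138.5 × sin 33°
t = 138.5 × 0.5446 = 75.433 m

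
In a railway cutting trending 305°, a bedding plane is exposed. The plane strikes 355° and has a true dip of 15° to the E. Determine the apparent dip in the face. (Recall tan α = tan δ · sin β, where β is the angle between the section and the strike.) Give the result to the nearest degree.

The strike is 355° and the section trends 305°; the acute angle between them is β = 50°.
tan(apparent dip) = tan 15° · sin 50° = 0.2053
apparent dip = arctan 0.2053 = 11.60°

12°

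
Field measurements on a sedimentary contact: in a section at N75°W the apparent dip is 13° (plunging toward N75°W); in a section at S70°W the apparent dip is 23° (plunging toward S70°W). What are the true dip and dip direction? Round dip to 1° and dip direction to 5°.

Each apparent-dip line lies in the plane. As unit vectors (x east, y north, z up), v₁ plunges 13°→N75°W and v₂ plunges 23°→S70°W.
n = v₁ × v₂ = (-0.169, -0.173, 0.514) (taken with n_z > 0).
tan δ = √(n_x²+n_y²)/n_z = 0.242/0.514, so δ = 25.2°.
Dip direction = atan2(-0.169, -0.173) = 224° (azimuth of n's horizontal projection).

true dip 25°, dip direction 225°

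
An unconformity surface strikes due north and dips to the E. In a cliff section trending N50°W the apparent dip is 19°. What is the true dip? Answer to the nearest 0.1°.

24.2°

The section is 50° from the strike.
tan δ = tan α / sin β = tan 19° / sin 50° = 0.3443 / 0.7660 = 0.4495
δ = arctan(0.4495) = 24.20°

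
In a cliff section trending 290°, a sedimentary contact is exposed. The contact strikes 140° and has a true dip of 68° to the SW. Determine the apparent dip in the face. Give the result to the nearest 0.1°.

The strike is 140° and the section trends 290°; the acute angle between them is β = 30°.
tan α = tan 68° × sin 30° = 2.4751 × 0.5000 = 1.2375
α = arctan(1.2375) = 51.06°

51.1°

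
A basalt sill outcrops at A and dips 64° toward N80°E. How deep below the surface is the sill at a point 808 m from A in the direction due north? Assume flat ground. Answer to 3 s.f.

288 m

The hole lies 80° from the dip direction, so the down-dip offset is 808 × cos 80° = 140.31 m.
Depth = down-dip offset × tan(dip) = 140.31 × tan 64° = 140.31 × 2.0503
Depth = 287.67 m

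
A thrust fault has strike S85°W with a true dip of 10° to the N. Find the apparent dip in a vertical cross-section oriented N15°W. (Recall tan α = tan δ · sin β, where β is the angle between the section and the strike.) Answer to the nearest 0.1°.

9.9°

Angle between strike (S85°W) and section (N15°W): β = 80°.
tan(apparent dip) = tan 10° · sin 80° = 0.1736
apparent dip = arctan 0.1736 = 9.85°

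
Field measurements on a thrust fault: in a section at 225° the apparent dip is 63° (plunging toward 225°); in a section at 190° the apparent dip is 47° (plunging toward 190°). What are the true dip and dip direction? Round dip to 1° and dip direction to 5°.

The two traces are lines in the plane: v₁ = (sin 225°·cos 63°, cos 225°·cos 63°, −sin 63°), v₂ = (sin 190°·cos 47°, cos 190°·cos 47°, −sin 47°).
n = v₁ × v₂ = (-0.364, -0.129, 0.178) (taken with n_z > 0).
Dip δ = arctan(|n_h|/n_z) = arctan(0.386/0.178) = 65.3°.
Dip direction = atan2(-0.364, -0.129) = 250° (azimuth of n's horizontal projection).

true dip 65°, dip direction 250°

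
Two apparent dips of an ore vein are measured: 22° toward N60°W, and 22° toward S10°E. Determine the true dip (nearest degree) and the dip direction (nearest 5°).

true dip 44°, dip direction 235°

The two traces are lines in the plane: v₁ = (sin 300°·cos 22°, cos 300°·cos 22°, −sin 22°), v₂ = (sin 170°·cos 22°, cos 170°·cos 22°, −sin 22°).
Cross product v₁ × v₂ gives the pole to the plane: n ∝ (-0.516, -0.361, 0.659).
tan δ = √(n_x²+n_y²)/n_z = 0.630/0.659, so δ = 43.7°.
Dip direction = azimuth of (n_x, n_y) = atan2(-0.516, -0.361) = 235°.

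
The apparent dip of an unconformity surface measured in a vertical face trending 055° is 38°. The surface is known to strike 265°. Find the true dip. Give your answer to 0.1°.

57.4°

β = acute angle between strike 265° and section 055° = 30°.
tan δ = tan α / sin β = tan 38° / sin 30° = 0.7813 / 0.5000 = 1.5626
δ = arctan(1.5626) = 57.38°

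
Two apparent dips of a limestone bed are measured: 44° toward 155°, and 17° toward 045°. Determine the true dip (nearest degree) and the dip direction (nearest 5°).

true dip 50°, dip direction 120°

Represent each trace as a vector plunging at its apparent dip toward its trend (east-north-up frame): v₁ = (0.304, -0.652, -0.695), v₂ = (0.676, 0.676, -0.292).
Cross product v₁ × v₂ gives the pole to the plane: n ∝ (0.660, -0.381, 0.646).
True dip = arccos(n_z / |n|) = arccos(0.6468) = 49.7°.
Dip direction = azimuth of (n_x, n_y) = atan2(0.660, -0.381) = 120°.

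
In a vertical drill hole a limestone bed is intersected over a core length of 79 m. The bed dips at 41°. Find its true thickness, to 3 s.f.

True thickness t = h · cos(dip) = 79 × cos 41°
t = 79 × 0.7547 = 59.622 m

59.6 m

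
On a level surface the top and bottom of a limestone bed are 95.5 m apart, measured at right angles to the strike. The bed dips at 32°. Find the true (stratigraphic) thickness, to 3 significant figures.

50.6 m

True thickness t = w · sin(dip) = 95.5 × sin 32°
t = 95.5 × 0.5299 = 50.607 m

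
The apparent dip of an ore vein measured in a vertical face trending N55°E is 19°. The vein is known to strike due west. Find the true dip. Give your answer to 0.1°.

31.0°

β = acute angle between strike due west and section N55°E = 35°.
tan δ = tan α / sin β = tan 19° / sin 35° = 0.3443 / 0.5736 = 0.6003
δ = arctan(0.6003) = 30.98°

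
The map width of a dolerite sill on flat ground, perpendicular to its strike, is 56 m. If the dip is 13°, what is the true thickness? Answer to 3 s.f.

True thickness t = w · sin(dip) = 56 × sin 13°
t = 56 × 0.2250 = 12.597 m

12.6 m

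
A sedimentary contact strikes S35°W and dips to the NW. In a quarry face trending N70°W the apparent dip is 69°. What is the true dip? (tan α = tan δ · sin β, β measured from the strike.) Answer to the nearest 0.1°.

69.7°

β = acute angle between strike S35°W and section N70°W = 75°.
tan(true dip) = tan 69° / sin 75° = 2.6970
δ = arctan(2.6970) = 69.66°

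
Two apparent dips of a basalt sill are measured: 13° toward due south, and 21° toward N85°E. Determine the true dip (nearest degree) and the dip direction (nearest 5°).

true dip 25°, dip direction 120°

Represent each trace as a vector plunging at its apparent dip toward its trend (east-north-up frame): v₁ = (0.000, -0.974, -0.225), v₂ = (0.930, 0.081, -0.358).
n = v₁ × v₂ = (0.367, -0.209, 0.906) (taken with n_z > 0).
True dip = arccos(n_z / |n|) = arccos(0.9062) = 25.0°.
Dip direction = atan2(0.367, -0.209) = 120° (azimuth of n's horizontal projection).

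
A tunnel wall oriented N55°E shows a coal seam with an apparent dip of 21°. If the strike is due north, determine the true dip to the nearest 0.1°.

β = acute angle between strike due north and section N55°E = 55°.
tan δ = tan α / sin β = tan 21° / sin 55° = 0.3839 / 0.8192 = 0.4686
true dip = arctan 0.4686 = 25.11°

25.1°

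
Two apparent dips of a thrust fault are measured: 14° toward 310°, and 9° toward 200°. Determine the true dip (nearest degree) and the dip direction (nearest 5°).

true dip 20°, dip direction 265°

Represent each trace as a vector plunging at its apparent dip toward its trend (east-north-up frame): v₁ = (-0.743, 0.624, -0.242), v₂ = (-0.338, -0.928, -0.156).
n = v₁ × v₂ = (-0.322, -0.035, 0.901) (taken with n_z > 0).
Dip δ = arctan(|n_h|/n_z) = arctan(0.324/0.901) = 19.8°.
Dip direction = azimuth of (n_x, n_y) = atan2(-0.322, -0.035) = 264°.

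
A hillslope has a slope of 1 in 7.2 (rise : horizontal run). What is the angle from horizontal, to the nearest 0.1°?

tan θ = 1/7.2 = 0.1389
θ = arctan(0.1389) = 7.91°

7.9°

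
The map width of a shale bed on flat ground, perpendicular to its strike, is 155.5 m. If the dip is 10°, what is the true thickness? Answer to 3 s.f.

27.0 m

True thickness t = w · sin(dip) = 155.5 × sin 10°
t = 155.5 × 0.1736 = 27.002 m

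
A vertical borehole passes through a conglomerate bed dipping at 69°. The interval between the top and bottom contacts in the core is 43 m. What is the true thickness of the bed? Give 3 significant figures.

15.4 m

True thickness t = h · cos(dip) = 43 × cos 69°
t = 43 × 0.3584 = 15.410 m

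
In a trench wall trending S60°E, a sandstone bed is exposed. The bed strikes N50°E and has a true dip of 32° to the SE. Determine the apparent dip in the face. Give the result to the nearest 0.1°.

30.4°

The strike is N50°E and the section trends S60°E; the acute angle between them is β = 70°.
tan α = tan 32° × sin 70° = 0.6249 × 0.9397 = 0.5872
apparent dip = arctan 0.5872 = 30.42°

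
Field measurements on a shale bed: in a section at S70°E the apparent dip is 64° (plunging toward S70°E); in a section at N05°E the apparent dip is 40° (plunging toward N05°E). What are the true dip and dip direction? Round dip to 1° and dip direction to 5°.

true dip 68°, dip direction 075°

Represent each trace as a vector plunging at its apparent dip toward its trend (east-north-up frame): v₁ = (0.412, -0.150, -0.899), v₂ = (0.067, 0.763, -0.643).
Cross product v₁ × v₂ gives the pole to the plane: n ∝ (0.782, 0.205, 0.324).
tan δ = √(n_x²+n_y²)/n_z = 0.809/0.324, so δ = 68.1°.
Dip direction = azimuth of (n_x, n_y) = atan2(0.782, 0.205) = 75°.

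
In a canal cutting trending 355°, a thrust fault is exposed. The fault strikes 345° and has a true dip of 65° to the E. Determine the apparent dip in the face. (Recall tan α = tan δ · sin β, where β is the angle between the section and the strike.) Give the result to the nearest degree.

Angle between strike (345°) and section (355°): β = 10°.
tan(apparent dip) = tan 65° · sin 10° = 0.3724
α = arctan(0.3724) = 20.42°

20°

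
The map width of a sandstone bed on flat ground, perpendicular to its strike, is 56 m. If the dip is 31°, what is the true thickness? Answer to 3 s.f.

True thickness t = w · sin(dip) = 56 × sin 31°
t = 56 × 0.5150 = 28.842 m

28.8 m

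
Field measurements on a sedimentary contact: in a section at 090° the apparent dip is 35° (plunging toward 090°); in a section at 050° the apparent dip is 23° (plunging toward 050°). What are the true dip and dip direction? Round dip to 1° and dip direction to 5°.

Each apparent-dip line lies in the plane. As unit vectors (x east, y north, z up), v₁ plunges 35°→090° and v₂ plunges 23°→050°.
The plane normal is n = v₁ × v₂ ∝ (0.339, -0.084, 0.485).
True dip = arccos(n_z / |n|) = arccos(0.8109) = 35.8°.
Dip direction = azimuth of (n_x, n_y) = atan2(0.339, -0.084) = 104°.

true dip 36°, dip direction 105°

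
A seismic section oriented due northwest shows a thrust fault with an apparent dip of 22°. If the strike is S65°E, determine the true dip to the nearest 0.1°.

49.8°

β = acute angle between strike S65°E and section due northwest = 20°.
tan δ = tan α / sin β = tan 22° / sin 20° = 0.4040 / 0.3420 = 1.1813
δ = arctan(1.1813) = 49.75°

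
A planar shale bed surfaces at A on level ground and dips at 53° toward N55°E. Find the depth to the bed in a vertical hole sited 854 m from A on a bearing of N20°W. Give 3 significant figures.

293 m

The hole lies 75° from the dip direction, so the down-dip offset is 854 × cos 75° = 221.03 m.
Depth = down-dip offset × tan(dip) = 221.03 × tan 53° = 221.03 × 1.3270
Depth = 293.32 m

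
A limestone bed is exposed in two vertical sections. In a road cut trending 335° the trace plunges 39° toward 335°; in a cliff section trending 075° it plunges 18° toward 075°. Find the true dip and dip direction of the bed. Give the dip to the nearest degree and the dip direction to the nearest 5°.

true dip 43°, dip direction 005°

Each apparent-dip line lies in the plane. As unit vectors (x east, y north, z up), v₁ plunges 39°→335° and v₂ plunges 18°→075°.
Cross product v₁ × v₂ gives the pole to the plane: n ∝ (0.063, 0.680, 0.728).
tan δ = √(n_x²+n_y²)/n_z = 0.683/0.728, so δ = 43.2°.
Dip direction = atan2(0.063, 0.680) = 5° (azimuth of n's horizontal projection).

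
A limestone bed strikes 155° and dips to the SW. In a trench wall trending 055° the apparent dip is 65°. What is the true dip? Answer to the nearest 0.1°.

The section is 80° from the strike.
tan(true dip) = tan 65° / sin 80° = 2.1776
δ = arctan(2.1776) = 65.33°

65.3°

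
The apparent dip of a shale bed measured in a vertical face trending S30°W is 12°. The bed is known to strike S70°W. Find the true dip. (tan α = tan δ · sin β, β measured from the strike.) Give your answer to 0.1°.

β = acute angle between strike S70°W and section S30°W = 40°.
tan(true dip) = tan 12° / sin 40° = 0.3307
true dip = arctan 0.3307 = 18.30°

18.3°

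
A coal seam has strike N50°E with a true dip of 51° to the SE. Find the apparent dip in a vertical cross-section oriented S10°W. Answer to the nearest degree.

38°

The strike is N50°E and the section trends S10°W; the acute angle between them is β = 40°.
tan α = tan 51° × sin 40° = 1.2349 × 0.6428 = 0.7938
apparent dip = arctan 0.7938 = 38.44°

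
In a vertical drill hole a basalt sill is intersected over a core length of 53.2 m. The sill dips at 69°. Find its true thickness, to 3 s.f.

True thickness t = h · cos(dip) = 53.2 × cos 69°
t = 53.2 × 0.3584 = 19.065 m

19.1 m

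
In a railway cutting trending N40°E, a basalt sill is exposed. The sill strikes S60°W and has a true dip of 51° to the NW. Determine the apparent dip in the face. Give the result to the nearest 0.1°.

The strike is S60°W and the section trends N40°E; the acute angle between them is β = 20°.
tan(apparent dip) = tan 51° · sin 20° = 0.4224
α = arctan(0.4224) = 22.90°

22.9°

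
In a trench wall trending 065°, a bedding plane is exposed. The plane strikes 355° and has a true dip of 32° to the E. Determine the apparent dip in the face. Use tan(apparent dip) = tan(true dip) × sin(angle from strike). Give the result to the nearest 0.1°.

30.4°

The strike is 355° and the section trends 065°; the acute angle between them is β = 70°.
tan(apparent dip) = tan 32° · sin 70° = 0.5872
apparent dip = arctan 0.5872 = 30.42°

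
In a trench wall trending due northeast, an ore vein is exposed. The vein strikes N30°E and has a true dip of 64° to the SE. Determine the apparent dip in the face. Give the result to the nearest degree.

28°

The strike is N30°E and the section trends due northeast; the acute angle between them is β = 15°.
tan α = tan 64° × sin 15° = 2.0503 × 0.2588 = 0.5307
α = arctan(0.5307) = 27.95°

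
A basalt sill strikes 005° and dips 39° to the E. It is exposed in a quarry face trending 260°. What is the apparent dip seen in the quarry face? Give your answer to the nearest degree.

The strike is 005° and the section trends 260°; the acute angle between them is β = 75°.
tan α = tan 39° × sin 75° = 0.8098 × 0.9659 = 0.7822
α = arctan(0.7822) = 38.03°

38°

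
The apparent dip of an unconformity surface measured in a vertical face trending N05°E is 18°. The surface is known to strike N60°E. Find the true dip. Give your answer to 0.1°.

The section is 55° from the strike.
tan(true dip) = tan 18° / sin 55° = 0.3967
δ = arctan(0.3967) = 21.64°

21.6°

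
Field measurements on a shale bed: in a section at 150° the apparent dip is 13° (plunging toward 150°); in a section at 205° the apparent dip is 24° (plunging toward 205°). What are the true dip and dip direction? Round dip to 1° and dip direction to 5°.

The two traces are lines in the plane: v₁ = (sin 150°·cos 13°, cos 150°·cos 13°, −sin 13°), v₂ = (sin 205°·cos 24°, cos 205°·cos 24°, −sin 24°).
Cross product v₁ × v₂ gives the pole to the plane: n ∝ (-0.157, -0.285, 0.729).
tan δ = √(n_x²+n_y²)/n_z = 0.325/0.729, so δ = 24.0°.
The horizontal component of n points toward azimuth atan2(n_x, n_y) = 209°, the dip direction.

true dip 24°, dip direction 210°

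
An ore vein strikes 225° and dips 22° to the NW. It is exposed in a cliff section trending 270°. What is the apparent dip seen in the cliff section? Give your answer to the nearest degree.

Angle between strike (225°) and section (270°): β = 45°.
tan α = tan 22° × sin 45° = 0.4040 × 0.7071 = 0.2857
α = arctan(0.2857) = 15.94°

16°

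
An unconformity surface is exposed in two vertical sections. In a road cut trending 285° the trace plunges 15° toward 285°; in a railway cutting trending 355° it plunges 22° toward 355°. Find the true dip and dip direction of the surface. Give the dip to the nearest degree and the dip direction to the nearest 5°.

true dip 23°, dip direction 335°

The two traces are lines in the plane: v₁ = (sin 285°·cos 15°, cos 285°·cos 15°, −sin 15°), v₂ = (sin 355°·cos 22°, cos 355°·cos 22°, −sin 22°).
Cross product v₁ × v₂ gives the pole to the plane: n ∝ (-0.145, 0.329, 0.842).
True dip = arccos(n_z / |n|) = arccos(0.9197) = 23.1°.
Dip direction = atan2(-0.145, 0.329) = 336° (azimuth of n's horizontal projection).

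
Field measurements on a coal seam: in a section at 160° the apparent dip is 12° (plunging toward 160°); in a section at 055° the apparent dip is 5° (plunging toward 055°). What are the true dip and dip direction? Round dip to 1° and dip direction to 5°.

true dip 15°, dip direction 125°

The two traces are lines in the plane: v₁ = (sin 160°·cos 12°, cos 160°·cos 12°, −sin 12°), v₂ = (sin 55°·cos 5°, cos 55°·cos 5°, −sin 5°).
Cross product v₁ × v₂ gives the pole to the plane: n ∝ (0.199, -0.141, 0.941).
True dip = arccos(n_z / |n|) = arccos(0.9681) = 14.5°.
Dip direction = azimuth of (n_x, n_y) = atan2(0.199, -0.141) = 125°.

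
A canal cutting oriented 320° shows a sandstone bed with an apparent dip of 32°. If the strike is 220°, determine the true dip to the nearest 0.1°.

32.4°

The section is 80° from the strike.
tan(true dip) = tan 32° / sin 80° = 0.6345
true dip = arctan 0.6345 = 32.40°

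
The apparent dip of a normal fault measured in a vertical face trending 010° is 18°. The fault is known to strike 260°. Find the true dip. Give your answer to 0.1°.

19.1°

β = acute angle between strike 260° and section 010° = 70°.
tan(true dip) = tan 18° / sin 70° = 0.3458
true dip = arctan 0.3458 = 19.07°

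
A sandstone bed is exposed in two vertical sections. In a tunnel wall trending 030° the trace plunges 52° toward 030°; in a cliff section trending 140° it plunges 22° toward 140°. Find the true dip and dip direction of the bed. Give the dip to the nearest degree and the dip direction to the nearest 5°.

true dip 57°, dip direction 065°

Each apparent-dip line lies in the plane. As unit vectors (x east, y north, z up), v₁ plunges 52°→030° and v₂ plunges 22°→140°.
The plane normal is n = v₁ × v₂ ∝ (0.759, 0.354, 0.536).
True dip = arccos(n_z / |n|) = arccos(0.5391) = 57.4°.
The horizontal component of n points toward azimuth atan2(n_x, n_y) = 65°, the dip direction.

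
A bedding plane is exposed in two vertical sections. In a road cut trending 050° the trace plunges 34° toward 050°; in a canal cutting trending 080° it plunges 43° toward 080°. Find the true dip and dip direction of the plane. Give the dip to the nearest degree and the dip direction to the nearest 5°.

Each apparent-dip line lies in the plane. As unit vectors (x east, y north, z up), v₁ plunges 34°→050° and v₂ plunges 43°→080°.
The plane normal is n = v₁ × v₂ ∝ (0.292, -0.030, 0.303).
Dip δ = arctan(|n_h|/n_z) = arctan(0.294/0.303) = 44.1°.
Dip direction = azimuth of (n_x, n_y) = atan2(0.292, -0.030) = 96°.

true dip 44°, dip direction 095°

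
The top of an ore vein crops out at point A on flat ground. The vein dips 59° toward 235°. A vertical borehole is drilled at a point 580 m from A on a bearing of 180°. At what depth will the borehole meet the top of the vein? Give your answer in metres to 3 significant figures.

The hole lies 55° from the dip direction, so the down-dip offset is 580 × cos 55° = 332.67 m.
Depth = down-dip offset × tan(dip) = 332.67 × tan 59° = 332.67 × 1.6643
Depth = 553.66 m

554 m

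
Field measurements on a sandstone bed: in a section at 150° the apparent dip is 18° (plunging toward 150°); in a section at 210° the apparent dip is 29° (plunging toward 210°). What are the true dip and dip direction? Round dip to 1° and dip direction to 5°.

true dip 29°, dip direction 205°

The two traces are lines in the plane: v₁ = (sin 150°·cos 18°, cos 150°·cos 18°, −sin 18°), v₂ = (sin 210°·cos 29°, cos 210°·cos 29°, −sin 29°).
The plane normal is n = v₁ × v₂ ∝ (-0.165, -0.366, 0.720).
True dip = arccos(n_z / |n|) = arccos(0.8736) = 29.1°.
Dip direction = azimuth of (n_x, n_y) = atan2(-0.165, -0.366) = 204°.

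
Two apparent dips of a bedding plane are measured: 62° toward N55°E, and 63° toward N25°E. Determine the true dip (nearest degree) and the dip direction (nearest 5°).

The two traces are lines in the plane: v₁ = (sin 55°·cos 62°, cos 55°·cos 62°, −sin 62°), v₂ = (sin 25°·cos 63°, cos 25°·cos 63°, −sin 63°).
The plane normal is n = v₁ × v₂ ∝ (0.123, 0.173, 0.107).
tan δ = √(n_x²+n_y²)/n_z = 0.213/0.107, so δ = 63.4°.
The horizontal component of n points toward azimuth atan2(n_x, n_y) = 35°, the dip direction.

true dip 63°, dip direction 035°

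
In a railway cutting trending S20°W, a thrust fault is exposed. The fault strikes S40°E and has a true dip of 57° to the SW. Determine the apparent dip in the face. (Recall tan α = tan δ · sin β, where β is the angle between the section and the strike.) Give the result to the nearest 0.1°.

53.1°

The section lies 60° from the strike.
tan(apparent dip) = tan 57° · sin 60° = 1.3336
apparent dip = arctan 1.3336 = 53.13°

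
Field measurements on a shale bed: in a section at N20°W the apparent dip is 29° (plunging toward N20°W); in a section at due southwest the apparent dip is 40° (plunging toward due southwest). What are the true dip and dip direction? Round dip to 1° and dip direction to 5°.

The two traces are lines in the plane: v₁ = (sin 340°·cos 29°, cos 340°·cos 29°, −sin 29°), v₂ = (sin 225°·cos 40°, cos 225°·cos 40°, −sin 40°).
n = v₁ × v₂ = (-0.791, 0.070, 0.607) (taken with n_z > 0).
True dip = arccos(n_z / |n|) = arccos(0.6075) = 52.6°.
Dip direction = azimuth of (n_x, n_y) = atan2(-0.791, 0.070) = 275°.

true dip 53°, dip direction 275°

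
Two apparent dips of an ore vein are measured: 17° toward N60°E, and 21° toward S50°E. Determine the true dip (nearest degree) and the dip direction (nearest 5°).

Represent each trace as a vector plunging at its apparent dip toward its trend (east-north-up frame): v₁ = (0.828, 0.478, -0.292), v₂ = (0.715, -0.600, -0.358).
n = v₁ × v₂ = (0.347, -0.088, 0.839) (taken with n_z > 0).
True dip = arccos(n_z / |n|) = arccos(0.9199) = 23.1°.
Dip direction = azimuth of (n_x, n_y) = atan2(0.347, -0.088) = 104°.

true dip 23°, dip direction 105°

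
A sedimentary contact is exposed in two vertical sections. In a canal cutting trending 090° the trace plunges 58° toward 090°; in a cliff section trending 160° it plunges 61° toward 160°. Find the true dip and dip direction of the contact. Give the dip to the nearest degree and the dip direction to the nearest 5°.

true dip 64°, dip direction 130°

Represent each trace as a vector plunging at its apparent dip toward its trend (east-north-up frame): v₁ = (0.530, 0.000, -0.848), v₂ = (0.166, -0.456, -0.875).
Cross product v₁ × v₂ gives the pole to the plane: n ∝ (0.386, -0.323, 0.241).
tan δ = √(n_x²+n_y²)/n_z = 0.503/0.241, so δ = 64.4°.
Dip direction = atan2(0.386, -0.323) = 130° (azimuth of n's horizontal projection).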